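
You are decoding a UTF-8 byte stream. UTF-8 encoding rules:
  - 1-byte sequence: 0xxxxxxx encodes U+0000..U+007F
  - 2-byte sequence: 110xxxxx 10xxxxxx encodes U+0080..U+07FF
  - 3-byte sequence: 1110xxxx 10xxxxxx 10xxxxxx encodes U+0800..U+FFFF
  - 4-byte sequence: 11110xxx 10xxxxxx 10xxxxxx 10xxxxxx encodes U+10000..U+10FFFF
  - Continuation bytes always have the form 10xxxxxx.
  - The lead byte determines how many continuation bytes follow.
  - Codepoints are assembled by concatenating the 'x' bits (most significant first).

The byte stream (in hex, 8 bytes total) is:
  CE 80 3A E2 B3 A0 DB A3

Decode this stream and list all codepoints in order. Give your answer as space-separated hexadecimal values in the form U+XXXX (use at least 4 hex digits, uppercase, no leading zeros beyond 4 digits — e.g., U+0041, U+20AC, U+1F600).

Answer: U+0380 U+003A U+2CE0 U+06E3

Derivation:
Byte[0]=CE: 2-byte lead, need 1 cont bytes. acc=0xE
Byte[1]=80: continuation. acc=(acc<<6)|0x00=0x380
Completed: cp=U+0380 (starts at byte 0)
Byte[2]=3A: 1-byte ASCII. cp=U+003A
Byte[3]=E2: 3-byte lead, need 2 cont bytes. acc=0x2
Byte[4]=B3: continuation. acc=(acc<<6)|0x33=0xB3
Byte[5]=A0: continuation. acc=(acc<<6)|0x20=0x2CE0
Completed: cp=U+2CE0 (starts at byte 3)
Byte[6]=DB: 2-byte lead, need 1 cont bytes. acc=0x1B
Byte[7]=A3: continuation. acc=(acc<<6)|0x23=0x6E3
Completed: cp=U+06E3 (starts at byte 6)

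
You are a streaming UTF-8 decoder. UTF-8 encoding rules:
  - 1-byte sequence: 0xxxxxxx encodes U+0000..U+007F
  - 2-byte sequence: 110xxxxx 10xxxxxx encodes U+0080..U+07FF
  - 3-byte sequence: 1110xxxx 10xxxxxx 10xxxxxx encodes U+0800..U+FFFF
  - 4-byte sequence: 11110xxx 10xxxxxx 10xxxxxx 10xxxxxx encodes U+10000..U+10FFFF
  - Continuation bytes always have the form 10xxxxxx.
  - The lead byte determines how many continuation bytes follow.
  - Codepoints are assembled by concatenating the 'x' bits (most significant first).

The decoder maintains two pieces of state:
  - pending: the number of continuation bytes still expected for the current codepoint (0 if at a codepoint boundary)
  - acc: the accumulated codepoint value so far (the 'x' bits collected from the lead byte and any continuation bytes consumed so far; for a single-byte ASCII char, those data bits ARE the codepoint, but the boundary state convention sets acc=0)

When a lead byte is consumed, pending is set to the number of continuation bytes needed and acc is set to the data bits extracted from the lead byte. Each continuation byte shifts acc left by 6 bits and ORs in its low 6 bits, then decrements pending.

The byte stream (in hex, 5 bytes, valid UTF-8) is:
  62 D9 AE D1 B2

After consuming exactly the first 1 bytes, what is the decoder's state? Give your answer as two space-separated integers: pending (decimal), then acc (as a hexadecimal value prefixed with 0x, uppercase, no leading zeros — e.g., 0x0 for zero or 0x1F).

Answer: 0 0x0

Derivation:
Byte[0]=62: 1-byte. pending=0, acc=0x0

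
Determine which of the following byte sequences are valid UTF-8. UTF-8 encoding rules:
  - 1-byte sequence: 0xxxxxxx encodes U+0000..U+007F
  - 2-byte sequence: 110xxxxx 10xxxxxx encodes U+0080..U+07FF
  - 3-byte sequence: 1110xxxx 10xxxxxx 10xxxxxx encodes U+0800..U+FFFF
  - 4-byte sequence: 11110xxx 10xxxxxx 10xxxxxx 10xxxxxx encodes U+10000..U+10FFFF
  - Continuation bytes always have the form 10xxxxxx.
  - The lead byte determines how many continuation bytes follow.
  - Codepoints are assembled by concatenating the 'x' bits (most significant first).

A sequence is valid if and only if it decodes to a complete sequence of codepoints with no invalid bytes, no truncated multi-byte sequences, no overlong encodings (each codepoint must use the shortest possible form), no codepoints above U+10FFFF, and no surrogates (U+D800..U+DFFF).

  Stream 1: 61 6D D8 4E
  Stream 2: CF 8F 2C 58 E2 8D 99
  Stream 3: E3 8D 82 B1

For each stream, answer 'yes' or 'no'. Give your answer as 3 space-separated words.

Stream 1: error at byte offset 3. INVALID
Stream 2: decodes cleanly. VALID
Stream 3: error at byte offset 3. INVALID

Answer: no yes no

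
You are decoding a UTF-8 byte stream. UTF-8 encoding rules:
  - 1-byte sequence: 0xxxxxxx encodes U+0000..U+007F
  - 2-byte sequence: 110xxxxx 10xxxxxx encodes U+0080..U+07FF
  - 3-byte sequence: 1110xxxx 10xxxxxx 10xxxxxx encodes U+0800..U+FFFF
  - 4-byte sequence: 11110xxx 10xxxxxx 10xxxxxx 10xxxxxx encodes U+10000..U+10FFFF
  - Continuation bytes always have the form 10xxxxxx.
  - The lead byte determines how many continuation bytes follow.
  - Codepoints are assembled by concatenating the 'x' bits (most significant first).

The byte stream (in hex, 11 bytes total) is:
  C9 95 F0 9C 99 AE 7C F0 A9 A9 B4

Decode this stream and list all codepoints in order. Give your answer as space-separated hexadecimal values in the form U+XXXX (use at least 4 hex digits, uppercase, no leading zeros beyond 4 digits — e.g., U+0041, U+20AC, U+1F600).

Answer: U+0255 U+1C66E U+007C U+29A74

Derivation:
Byte[0]=C9: 2-byte lead, need 1 cont bytes. acc=0x9
Byte[1]=95: continuation. acc=(acc<<6)|0x15=0x255
Completed: cp=U+0255 (starts at byte 0)
Byte[2]=F0: 4-byte lead, need 3 cont bytes. acc=0x0
Byte[3]=9C: continuation. acc=(acc<<6)|0x1C=0x1C
Byte[4]=99: continuation. acc=(acc<<6)|0x19=0x719
Byte[5]=AE: continuation. acc=(acc<<6)|0x2E=0x1C66E
Completed: cp=U+1C66E (starts at byte 2)
Byte[6]=7C: 1-byte ASCII. cp=U+007C
Byte[7]=F0: 4-byte lead, need 3 cont bytes. acc=0x0
Byte[8]=A9: continuation. acc=(acc<<6)|0x29=0x29
Byte[9]=A9: continuation. acc=(acc<<6)|0x29=0xA69
Byte[10]=B4: continuation. acc=(acc<<6)|0x34=0x29A74
Completed: cp=U+29A74 (starts at byte 7)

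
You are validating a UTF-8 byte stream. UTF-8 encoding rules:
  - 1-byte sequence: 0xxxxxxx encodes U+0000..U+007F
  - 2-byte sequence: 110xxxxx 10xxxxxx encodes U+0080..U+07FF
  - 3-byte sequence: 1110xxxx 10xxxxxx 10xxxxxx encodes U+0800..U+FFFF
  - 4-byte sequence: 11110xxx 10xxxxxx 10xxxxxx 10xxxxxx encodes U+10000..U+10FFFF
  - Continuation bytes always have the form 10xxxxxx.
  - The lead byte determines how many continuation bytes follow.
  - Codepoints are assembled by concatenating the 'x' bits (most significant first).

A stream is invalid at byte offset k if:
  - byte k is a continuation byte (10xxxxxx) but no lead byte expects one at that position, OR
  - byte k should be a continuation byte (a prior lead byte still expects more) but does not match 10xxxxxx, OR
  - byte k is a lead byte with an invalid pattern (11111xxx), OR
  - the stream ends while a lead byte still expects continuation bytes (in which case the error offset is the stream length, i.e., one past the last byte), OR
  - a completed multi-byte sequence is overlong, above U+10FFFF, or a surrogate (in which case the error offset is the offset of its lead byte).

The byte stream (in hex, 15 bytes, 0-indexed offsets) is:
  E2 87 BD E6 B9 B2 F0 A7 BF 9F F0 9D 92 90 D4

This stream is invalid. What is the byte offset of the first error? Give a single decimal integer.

Answer: 15

Derivation:
Byte[0]=E2: 3-byte lead, need 2 cont bytes. acc=0x2
Byte[1]=87: continuation. acc=(acc<<6)|0x07=0x87
Byte[2]=BD: continuation. acc=(acc<<6)|0x3D=0x21FD
Completed: cp=U+21FD (starts at byte 0)
Byte[3]=E6: 3-byte lead, need 2 cont bytes. acc=0x6
Byte[4]=B9: continuation. acc=(acc<<6)|0x39=0x1B9
Byte[5]=B2: continuation. acc=(acc<<6)|0x32=0x6E72
Completed: cp=U+6E72 (starts at byte 3)
Byte[6]=F0: 4-byte lead, need 3 cont bytes. acc=0x0
Byte[7]=A7: continuation. acc=(acc<<6)|0x27=0x27
Byte[8]=BF: continuation. acc=(acc<<6)|0x3F=0x9FF
Byte[9]=9F: continuation. acc=(acc<<6)|0x1F=0x27FDF
Completed: cp=U+27FDF (starts at byte 6)
Byte[10]=F0: 4-byte lead, need 3 cont bytes. acc=0x0
Byte[11]=9D: continuation. acc=(acc<<6)|0x1D=0x1D
Byte[12]=92: continuation. acc=(acc<<6)|0x12=0x752
Byte[13]=90: continuation. acc=(acc<<6)|0x10=0x1D490
Completed: cp=U+1D490 (starts at byte 10)
Byte[14]=D4: 2-byte lead, need 1 cont bytes. acc=0x14
Byte[15]: stream ended, expected continuation. INVALID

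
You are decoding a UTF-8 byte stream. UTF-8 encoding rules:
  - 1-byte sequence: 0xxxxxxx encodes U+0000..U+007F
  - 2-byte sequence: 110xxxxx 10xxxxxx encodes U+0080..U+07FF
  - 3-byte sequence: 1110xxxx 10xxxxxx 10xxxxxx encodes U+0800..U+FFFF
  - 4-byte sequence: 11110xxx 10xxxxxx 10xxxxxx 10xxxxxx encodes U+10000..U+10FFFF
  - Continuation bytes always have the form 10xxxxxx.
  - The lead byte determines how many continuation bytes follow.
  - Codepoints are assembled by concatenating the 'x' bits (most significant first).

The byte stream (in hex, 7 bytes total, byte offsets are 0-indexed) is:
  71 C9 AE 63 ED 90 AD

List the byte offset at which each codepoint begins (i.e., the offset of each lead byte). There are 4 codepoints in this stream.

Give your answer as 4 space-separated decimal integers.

Byte[0]=71: 1-byte ASCII. cp=U+0071
Byte[1]=C9: 2-byte lead, need 1 cont bytes. acc=0x9
Byte[2]=AE: continuation. acc=(acc<<6)|0x2E=0x26E
Completed: cp=U+026E (starts at byte 1)
Byte[3]=63: 1-byte ASCII. cp=U+0063
Byte[4]=ED: 3-byte lead, need 2 cont bytes. acc=0xD
Byte[5]=90: continuation. acc=(acc<<6)|0x10=0x350
Byte[6]=AD: continuation. acc=(acc<<6)|0x2D=0xD42D
Completed: cp=U+D42D (starts at byte 4)

Answer: 0 1 3 4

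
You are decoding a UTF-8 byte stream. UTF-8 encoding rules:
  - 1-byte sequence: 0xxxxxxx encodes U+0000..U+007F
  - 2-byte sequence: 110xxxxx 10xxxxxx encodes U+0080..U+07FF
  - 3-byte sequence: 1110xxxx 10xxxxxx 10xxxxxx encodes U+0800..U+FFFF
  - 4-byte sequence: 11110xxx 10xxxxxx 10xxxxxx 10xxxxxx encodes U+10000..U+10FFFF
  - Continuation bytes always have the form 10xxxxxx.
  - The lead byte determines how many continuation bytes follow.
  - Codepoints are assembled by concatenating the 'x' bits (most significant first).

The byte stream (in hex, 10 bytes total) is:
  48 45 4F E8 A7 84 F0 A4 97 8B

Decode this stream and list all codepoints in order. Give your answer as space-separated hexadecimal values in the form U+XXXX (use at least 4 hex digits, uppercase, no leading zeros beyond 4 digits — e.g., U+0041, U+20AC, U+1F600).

Byte[0]=48: 1-byte ASCII. cp=U+0048
Byte[1]=45: 1-byte ASCII. cp=U+0045
Byte[2]=4F: 1-byte ASCII. cp=U+004F
Byte[3]=E8: 3-byte lead, need 2 cont bytes. acc=0x8
Byte[4]=A7: continuation. acc=(acc<<6)|0x27=0x227
Byte[5]=84: continuation. acc=(acc<<6)|0x04=0x89C4
Completed: cp=U+89C4 (starts at byte 3)
Byte[6]=F0: 4-byte lead, need 3 cont bytes. acc=0x0
Byte[7]=A4: continuation. acc=(acc<<6)|0x24=0x24
Byte[8]=97: continuation. acc=(acc<<6)|0x17=0x917
Byte[9]=8B: continuation. acc=(acc<<6)|0x0B=0x245CB
Completed: cp=U+245CB (starts at byte 6)

Answer: U+0048 U+0045 U+004F U+89C4 U+245CB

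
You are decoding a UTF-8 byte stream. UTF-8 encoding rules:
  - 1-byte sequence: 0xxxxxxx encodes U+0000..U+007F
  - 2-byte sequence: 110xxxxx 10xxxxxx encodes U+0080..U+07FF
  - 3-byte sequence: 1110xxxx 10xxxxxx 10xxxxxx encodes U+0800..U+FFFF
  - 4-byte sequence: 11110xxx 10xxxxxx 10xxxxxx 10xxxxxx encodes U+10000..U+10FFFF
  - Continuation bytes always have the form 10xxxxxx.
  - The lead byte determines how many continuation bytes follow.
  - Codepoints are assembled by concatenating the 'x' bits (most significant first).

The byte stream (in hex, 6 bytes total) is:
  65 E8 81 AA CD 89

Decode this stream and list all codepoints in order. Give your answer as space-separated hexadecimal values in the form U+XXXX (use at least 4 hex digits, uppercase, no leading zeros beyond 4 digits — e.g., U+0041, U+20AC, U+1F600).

Answer: U+0065 U+806A U+0349

Derivation:
Byte[0]=65: 1-byte ASCII. cp=U+0065
Byte[1]=E8: 3-byte lead, need 2 cont bytes. acc=0x8
Byte[2]=81: continuation. acc=(acc<<6)|0x01=0x201
Byte[3]=AA: continuation. acc=(acc<<6)|0x2A=0x806A
Completed: cp=U+806A (starts at byte 1)
Byte[4]=CD: 2-byte lead, need 1 cont bytes. acc=0xD
Byte[5]=89: continuation. acc=(acc<<6)|0x09=0x349
Completed: cp=U+0349 (starts at byte 4)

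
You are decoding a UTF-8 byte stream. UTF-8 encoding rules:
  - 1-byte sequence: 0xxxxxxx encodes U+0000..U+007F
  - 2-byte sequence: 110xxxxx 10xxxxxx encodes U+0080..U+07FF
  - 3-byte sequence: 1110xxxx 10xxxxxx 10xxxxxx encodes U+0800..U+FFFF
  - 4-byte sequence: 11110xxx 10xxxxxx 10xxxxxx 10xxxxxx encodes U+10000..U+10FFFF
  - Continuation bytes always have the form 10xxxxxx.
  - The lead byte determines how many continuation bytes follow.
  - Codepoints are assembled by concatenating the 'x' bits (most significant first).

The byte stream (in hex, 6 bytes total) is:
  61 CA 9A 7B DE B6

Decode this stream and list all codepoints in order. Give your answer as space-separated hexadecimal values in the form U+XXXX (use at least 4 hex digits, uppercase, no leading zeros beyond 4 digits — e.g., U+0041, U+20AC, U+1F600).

Byte[0]=61: 1-byte ASCII. cp=U+0061
Byte[1]=CA: 2-byte lead, need 1 cont bytes. acc=0xA
Byte[2]=9A: continuation. acc=(acc<<6)|0x1A=0x29A
Completed: cp=U+029A (starts at byte 1)
Byte[3]=7B: 1-byte ASCII. cp=U+007B
Byte[4]=DE: 2-byte lead, need 1 cont bytes. acc=0x1E
Byte[5]=B6: continuation. acc=(acc<<6)|0x36=0x7B6
Completed: cp=U+07B6 (starts at byte 4)

Answer: U+0061 U+029A U+007B U+07B6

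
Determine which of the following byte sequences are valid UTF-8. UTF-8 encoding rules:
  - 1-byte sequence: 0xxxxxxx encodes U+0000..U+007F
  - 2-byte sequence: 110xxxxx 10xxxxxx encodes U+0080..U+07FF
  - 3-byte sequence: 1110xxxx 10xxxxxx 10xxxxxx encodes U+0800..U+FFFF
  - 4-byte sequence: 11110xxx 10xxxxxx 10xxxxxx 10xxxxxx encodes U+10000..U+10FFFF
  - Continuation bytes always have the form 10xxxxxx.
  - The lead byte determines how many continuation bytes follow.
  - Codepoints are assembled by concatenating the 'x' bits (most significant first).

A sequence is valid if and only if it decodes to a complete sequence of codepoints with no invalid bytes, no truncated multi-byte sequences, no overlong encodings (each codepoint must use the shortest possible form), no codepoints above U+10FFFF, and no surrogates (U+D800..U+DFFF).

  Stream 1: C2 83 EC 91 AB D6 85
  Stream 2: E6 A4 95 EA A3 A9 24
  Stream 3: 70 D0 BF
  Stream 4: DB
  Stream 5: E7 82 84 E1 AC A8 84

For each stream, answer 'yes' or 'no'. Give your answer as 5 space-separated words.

Stream 1: decodes cleanly. VALID
Stream 2: decodes cleanly. VALID
Stream 3: decodes cleanly. VALID
Stream 4: error at byte offset 1. INVALID
Stream 5: error at byte offset 6. INVALID

Answer: yes yes yes no no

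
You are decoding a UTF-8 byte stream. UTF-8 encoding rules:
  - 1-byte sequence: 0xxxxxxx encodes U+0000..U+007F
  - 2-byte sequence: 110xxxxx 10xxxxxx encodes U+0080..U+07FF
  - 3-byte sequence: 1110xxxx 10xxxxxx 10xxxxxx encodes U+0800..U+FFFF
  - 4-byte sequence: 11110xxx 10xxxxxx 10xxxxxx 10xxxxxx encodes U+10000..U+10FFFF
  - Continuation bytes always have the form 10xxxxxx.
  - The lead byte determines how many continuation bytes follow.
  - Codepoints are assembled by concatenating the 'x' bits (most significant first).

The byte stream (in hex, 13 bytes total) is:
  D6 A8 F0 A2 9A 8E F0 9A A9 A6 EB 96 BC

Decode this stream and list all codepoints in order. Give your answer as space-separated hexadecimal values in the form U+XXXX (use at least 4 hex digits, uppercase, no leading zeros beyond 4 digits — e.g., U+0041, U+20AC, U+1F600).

Byte[0]=D6: 2-byte lead, need 1 cont bytes. acc=0x16
Byte[1]=A8: continuation. acc=(acc<<6)|0x28=0x5A8
Completed: cp=U+05A8 (starts at byte 0)
Byte[2]=F0: 4-byte lead, need 3 cont bytes. acc=0x0
Byte[3]=A2: continuation. acc=(acc<<6)|0x22=0x22
Byte[4]=9A: continuation. acc=(acc<<6)|0x1A=0x89A
Byte[5]=8E: continuation. acc=(acc<<6)|0x0E=0x2268E
Completed: cp=U+2268E (starts at byte 2)
Byte[6]=F0: 4-byte lead, need 3 cont bytes. acc=0x0
Byte[7]=9A: continuation. acc=(acc<<6)|0x1A=0x1A
Byte[8]=A9: continuation. acc=(acc<<6)|0x29=0x6A9
Byte[9]=A6: continuation. acc=(acc<<6)|0x26=0x1AA66
Completed: cp=U+1AA66 (starts at byte 6)
Byte[10]=EB: 3-byte lead, need 2 cont bytes. acc=0xB
Byte[11]=96: continuation. acc=(acc<<6)|0x16=0x2D6
Byte[12]=BC: continuation. acc=(acc<<6)|0x3C=0xB5BC
Completed: cp=U+B5BC (starts at byte 10)

Answer: U+05A8 U+2268E U+1AA66 U+B5BC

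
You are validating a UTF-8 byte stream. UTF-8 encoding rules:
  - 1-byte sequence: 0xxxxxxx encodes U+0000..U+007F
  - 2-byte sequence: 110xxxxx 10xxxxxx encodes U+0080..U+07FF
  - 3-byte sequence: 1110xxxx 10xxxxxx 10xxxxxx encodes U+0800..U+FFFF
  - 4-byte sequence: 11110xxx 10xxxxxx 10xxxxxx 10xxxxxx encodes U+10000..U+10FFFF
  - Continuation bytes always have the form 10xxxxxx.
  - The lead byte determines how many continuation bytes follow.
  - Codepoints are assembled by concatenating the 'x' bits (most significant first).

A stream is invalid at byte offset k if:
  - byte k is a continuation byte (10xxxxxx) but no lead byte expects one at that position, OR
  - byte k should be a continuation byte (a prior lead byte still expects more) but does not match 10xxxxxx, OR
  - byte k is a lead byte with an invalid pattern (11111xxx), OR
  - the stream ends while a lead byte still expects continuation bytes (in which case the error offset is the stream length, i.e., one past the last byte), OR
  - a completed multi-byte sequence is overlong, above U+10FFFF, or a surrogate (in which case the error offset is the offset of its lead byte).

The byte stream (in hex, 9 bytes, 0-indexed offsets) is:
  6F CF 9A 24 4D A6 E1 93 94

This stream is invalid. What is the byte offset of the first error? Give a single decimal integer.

Byte[0]=6F: 1-byte ASCII. cp=U+006F
Byte[1]=CF: 2-byte lead, need 1 cont bytes. acc=0xF
Byte[2]=9A: continuation. acc=(acc<<6)|0x1A=0x3DA
Completed: cp=U+03DA (starts at byte 1)
Byte[3]=24: 1-byte ASCII. cp=U+0024
Byte[4]=4D: 1-byte ASCII. cp=U+004D
Byte[5]=A6: INVALID lead byte (not 0xxx/110x/1110/11110)

Answer: 5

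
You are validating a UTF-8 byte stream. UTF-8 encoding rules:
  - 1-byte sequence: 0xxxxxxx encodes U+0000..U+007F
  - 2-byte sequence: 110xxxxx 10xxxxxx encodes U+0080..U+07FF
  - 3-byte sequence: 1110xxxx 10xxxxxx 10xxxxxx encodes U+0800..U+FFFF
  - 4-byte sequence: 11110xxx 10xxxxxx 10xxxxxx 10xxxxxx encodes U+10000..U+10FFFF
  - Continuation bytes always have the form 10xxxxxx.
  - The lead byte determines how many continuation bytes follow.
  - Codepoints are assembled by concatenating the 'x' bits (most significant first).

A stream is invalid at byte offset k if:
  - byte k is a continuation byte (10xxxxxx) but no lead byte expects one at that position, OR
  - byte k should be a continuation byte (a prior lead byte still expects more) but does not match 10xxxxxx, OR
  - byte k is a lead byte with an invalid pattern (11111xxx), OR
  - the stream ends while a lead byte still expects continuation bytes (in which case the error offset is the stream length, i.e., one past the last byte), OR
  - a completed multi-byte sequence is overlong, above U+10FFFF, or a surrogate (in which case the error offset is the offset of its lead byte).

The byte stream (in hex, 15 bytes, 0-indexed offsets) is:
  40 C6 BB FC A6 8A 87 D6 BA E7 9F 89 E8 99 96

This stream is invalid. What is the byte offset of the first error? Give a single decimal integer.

Byte[0]=40: 1-byte ASCII. cp=U+0040
Byte[1]=C6: 2-byte lead, need 1 cont bytes. acc=0x6
Byte[2]=BB: continuation. acc=(acc<<6)|0x3B=0x1BB
Completed: cp=U+01BB (starts at byte 1)
Byte[3]=FC: INVALID lead byte (not 0xxx/110x/1110/11110)

Answer: 3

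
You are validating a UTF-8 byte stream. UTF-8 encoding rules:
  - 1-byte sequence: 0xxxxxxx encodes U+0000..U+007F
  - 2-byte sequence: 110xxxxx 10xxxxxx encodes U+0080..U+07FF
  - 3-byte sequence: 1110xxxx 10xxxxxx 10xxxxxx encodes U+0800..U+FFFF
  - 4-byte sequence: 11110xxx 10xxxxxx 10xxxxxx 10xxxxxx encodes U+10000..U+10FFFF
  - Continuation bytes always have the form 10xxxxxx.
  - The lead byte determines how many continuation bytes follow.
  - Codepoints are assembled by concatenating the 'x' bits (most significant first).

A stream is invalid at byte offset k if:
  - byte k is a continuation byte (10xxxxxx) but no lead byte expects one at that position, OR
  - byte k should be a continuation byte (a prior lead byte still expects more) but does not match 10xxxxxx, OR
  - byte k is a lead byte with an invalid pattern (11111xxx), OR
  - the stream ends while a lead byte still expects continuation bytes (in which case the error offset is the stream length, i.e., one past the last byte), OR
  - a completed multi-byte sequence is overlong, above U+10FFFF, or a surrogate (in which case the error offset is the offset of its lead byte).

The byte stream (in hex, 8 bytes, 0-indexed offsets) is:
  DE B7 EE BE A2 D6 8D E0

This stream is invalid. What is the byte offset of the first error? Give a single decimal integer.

Answer: 8

Derivation:
Byte[0]=DE: 2-byte lead, need 1 cont bytes. acc=0x1E
Byte[1]=B7: continuation. acc=(acc<<6)|0x37=0x7B7
Completed: cp=U+07B7 (starts at byte 0)
Byte[2]=EE: 3-byte lead, need 2 cont bytes. acc=0xE
Byte[3]=BE: continuation. acc=(acc<<6)|0x3E=0x3BE
Byte[4]=A2: continuation. acc=(acc<<6)|0x22=0xEFA2
Completed: cp=U+EFA2 (starts at byte 2)
Byte[5]=D6: 2-byte lead, need 1 cont bytes. acc=0x16
Byte[6]=8D: continuation. acc=(acc<<6)|0x0D=0x58D
Completed: cp=U+058D (starts at byte 5)
Byte[7]=E0: 3-byte lead, need 2 cont bytes. acc=0x0
Byte[8]: stream ended, expected continuation. INVALID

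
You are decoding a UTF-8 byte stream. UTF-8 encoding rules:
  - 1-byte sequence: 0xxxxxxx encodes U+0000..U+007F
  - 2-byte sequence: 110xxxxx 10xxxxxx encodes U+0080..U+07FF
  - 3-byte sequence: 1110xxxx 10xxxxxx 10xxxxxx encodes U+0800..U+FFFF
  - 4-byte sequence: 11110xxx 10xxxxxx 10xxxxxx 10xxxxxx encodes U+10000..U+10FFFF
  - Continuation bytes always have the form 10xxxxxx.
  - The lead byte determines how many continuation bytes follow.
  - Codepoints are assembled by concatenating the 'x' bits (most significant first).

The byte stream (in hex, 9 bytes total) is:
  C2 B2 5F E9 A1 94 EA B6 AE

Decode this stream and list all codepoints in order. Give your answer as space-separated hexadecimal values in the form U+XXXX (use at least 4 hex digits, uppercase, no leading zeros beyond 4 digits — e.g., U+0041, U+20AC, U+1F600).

Byte[0]=C2: 2-byte lead, need 1 cont bytes. acc=0x2
Byte[1]=B2: continuation. acc=(acc<<6)|0x32=0xB2
Completed: cp=U+00B2 (starts at byte 0)
Byte[2]=5F: 1-byte ASCII. cp=U+005F
Byte[3]=E9: 3-byte lead, need 2 cont bytes. acc=0x9
Byte[4]=A1: continuation. acc=(acc<<6)|0x21=0x261
Byte[5]=94: continuation. acc=(acc<<6)|0x14=0x9854
Completed: cp=U+9854 (starts at byte 3)
Byte[6]=EA: 3-byte lead, need 2 cont bytes. acc=0xA
Byte[7]=B6: continuation. acc=(acc<<6)|0x36=0x2B6
Byte[8]=AE: continuation. acc=(acc<<6)|0x2E=0xADAE
Completed: cp=U+ADAE (starts at byte 6)

Answer: U+00B2 U+005F U+9854 U+ADAE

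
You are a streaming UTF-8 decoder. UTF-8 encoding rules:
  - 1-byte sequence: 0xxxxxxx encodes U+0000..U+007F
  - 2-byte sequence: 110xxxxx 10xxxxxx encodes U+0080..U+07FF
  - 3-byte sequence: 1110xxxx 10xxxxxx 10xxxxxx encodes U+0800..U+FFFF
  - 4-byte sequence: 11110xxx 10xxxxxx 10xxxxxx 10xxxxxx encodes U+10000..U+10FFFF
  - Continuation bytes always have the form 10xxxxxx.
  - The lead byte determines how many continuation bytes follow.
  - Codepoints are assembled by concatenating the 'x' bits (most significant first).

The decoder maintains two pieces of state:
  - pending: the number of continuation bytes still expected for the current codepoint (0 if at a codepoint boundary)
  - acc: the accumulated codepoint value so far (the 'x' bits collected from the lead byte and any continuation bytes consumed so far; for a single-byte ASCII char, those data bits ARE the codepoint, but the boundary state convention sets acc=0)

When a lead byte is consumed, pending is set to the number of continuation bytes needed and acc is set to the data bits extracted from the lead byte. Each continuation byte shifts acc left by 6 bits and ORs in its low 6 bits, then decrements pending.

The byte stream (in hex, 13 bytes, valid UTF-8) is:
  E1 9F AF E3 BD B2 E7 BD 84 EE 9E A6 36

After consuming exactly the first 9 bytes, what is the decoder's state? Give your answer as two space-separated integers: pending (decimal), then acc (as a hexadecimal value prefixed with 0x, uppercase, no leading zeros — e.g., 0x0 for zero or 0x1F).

Byte[0]=E1: 3-byte lead. pending=2, acc=0x1
Byte[1]=9F: continuation. acc=(acc<<6)|0x1F=0x5F, pending=1
Byte[2]=AF: continuation. acc=(acc<<6)|0x2F=0x17EF, pending=0
Byte[3]=E3: 3-byte lead. pending=2, acc=0x3
Byte[4]=BD: continuation. acc=(acc<<6)|0x3D=0xFD, pending=1
Byte[5]=B2: continuation. acc=(acc<<6)|0x32=0x3F72, pending=0
Byte[6]=E7: 3-byte lead. pending=2, acc=0x7
Byte[7]=BD: continuation. acc=(acc<<6)|0x3D=0x1FD, pending=1
Byte[8]=84: continuation. acc=(acc<<6)|0x04=0x7F44, pending=0

Answer: 0 0x7F44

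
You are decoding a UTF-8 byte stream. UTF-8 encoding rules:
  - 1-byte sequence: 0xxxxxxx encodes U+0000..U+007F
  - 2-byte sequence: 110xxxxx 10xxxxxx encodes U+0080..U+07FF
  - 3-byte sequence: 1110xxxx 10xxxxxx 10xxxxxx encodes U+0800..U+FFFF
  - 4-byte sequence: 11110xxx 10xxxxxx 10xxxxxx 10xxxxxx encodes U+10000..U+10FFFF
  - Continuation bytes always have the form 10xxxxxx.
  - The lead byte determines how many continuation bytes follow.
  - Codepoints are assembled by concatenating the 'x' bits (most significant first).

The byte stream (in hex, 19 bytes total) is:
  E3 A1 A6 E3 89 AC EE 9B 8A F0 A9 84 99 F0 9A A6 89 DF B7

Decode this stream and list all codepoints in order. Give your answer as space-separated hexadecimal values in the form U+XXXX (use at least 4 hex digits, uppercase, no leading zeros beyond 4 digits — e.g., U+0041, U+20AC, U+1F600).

Byte[0]=E3: 3-byte lead, need 2 cont bytes. acc=0x3
Byte[1]=A1: continuation. acc=(acc<<6)|0x21=0xE1
Byte[2]=A6: continuation. acc=(acc<<6)|0x26=0x3866
Completed: cp=U+3866 (starts at byte 0)
Byte[3]=E3: 3-byte lead, need 2 cont bytes. acc=0x3
Byte[4]=89: continuation. acc=(acc<<6)|0x09=0xC9
Byte[5]=AC: continuation. acc=(acc<<6)|0x2C=0x326C
Completed: cp=U+326C (starts at byte 3)
Byte[6]=EE: 3-byte lead, need 2 cont bytes. acc=0xE
Byte[7]=9B: continuation. acc=(acc<<6)|0x1B=0x39B
Byte[8]=8A: continuation. acc=(acc<<6)|0x0A=0xE6CA
Completed: cp=U+E6CA (starts at byte 6)
Byte[9]=F0: 4-byte lead, need 3 cont bytes. acc=0x0
Byte[10]=A9: continuation. acc=(acc<<6)|0x29=0x29
Byte[11]=84: continuation. acc=(acc<<6)|0x04=0xA44
Byte[12]=99: continuation. acc=(acc<<6)|0x19=0x29119
Completed: cp=U+29119 (starts at byte 9)
Byte[13]=F0: 4-byte lead, need 3 cont bytes. acc=0x0
Byte[14]=9A: continuation. acc=(acc<<6)|0x1A=0x1A
Byte[15]=A6: continuation. acc=(acc<<6)|0x26=0x6A6
Byte[16]=89: continuation. acc=(acc<<6)|0x09=0x1A989
Completed: cp=U+1A989 (starts at byte 13)
Byte[17]=DF: 2-byte lead, need 1 cont bytes. acc=0x1F
Byte[18]=B7: continuation. acc=(acc<<6)|0x37=0x7F7
Completed: cp=U+07F7 (starts at byte 17)

Answer: U+3866 U+326C U+E6CA U+29119 U+1A989 U+07F7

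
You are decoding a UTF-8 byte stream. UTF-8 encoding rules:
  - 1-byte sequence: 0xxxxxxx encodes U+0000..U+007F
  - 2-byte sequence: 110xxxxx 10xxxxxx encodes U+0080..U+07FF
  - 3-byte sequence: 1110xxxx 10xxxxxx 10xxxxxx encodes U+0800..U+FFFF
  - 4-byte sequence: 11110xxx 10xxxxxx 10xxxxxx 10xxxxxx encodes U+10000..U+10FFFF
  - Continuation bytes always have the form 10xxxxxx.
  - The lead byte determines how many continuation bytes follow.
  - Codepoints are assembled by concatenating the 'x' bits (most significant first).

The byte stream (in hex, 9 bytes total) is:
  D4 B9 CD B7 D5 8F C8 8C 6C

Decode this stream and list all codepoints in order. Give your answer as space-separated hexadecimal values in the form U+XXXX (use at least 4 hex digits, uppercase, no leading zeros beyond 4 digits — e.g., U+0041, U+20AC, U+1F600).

Answer: U+0539 U+0377 U+054F U+020C U+006C

Derivation:
Byte[0]=D4: 2-byte lead, need 1 cont bytes. acc=0x14
Byte[1]=B9: continuation. acc=(acc<<6)|0x39=0x539
Completed: cp=U+0539 (starts at byte 0)
Byte[2]=CD: 2-byte lead, need 1 cont bytes. acc=0xD
Byte[3]=B7: continuation. acc=(acc<<6)|0x37=0x377
Completed: cp=U+0377 (starts at byte 2)
Byte[4]=D5: 2-byte lead, need 1 cont bytes. acc=0x15
Byte[5]=8F: continuation. acc=(acc<<6)|0x0F=0x54F
Completed: cp=U+054F (starts at byte 4)
Byte[6]=C8: 2-byte lead, need 1 cont bytes. acc=0x8
Byte[7]=8C: continuation. acc=(acc<<6)|0x0C=0x20C
Completed: cp=U+020C (starts at byte 6)
Byte[8]=6C: 1-byte ASCII. cp=U+006C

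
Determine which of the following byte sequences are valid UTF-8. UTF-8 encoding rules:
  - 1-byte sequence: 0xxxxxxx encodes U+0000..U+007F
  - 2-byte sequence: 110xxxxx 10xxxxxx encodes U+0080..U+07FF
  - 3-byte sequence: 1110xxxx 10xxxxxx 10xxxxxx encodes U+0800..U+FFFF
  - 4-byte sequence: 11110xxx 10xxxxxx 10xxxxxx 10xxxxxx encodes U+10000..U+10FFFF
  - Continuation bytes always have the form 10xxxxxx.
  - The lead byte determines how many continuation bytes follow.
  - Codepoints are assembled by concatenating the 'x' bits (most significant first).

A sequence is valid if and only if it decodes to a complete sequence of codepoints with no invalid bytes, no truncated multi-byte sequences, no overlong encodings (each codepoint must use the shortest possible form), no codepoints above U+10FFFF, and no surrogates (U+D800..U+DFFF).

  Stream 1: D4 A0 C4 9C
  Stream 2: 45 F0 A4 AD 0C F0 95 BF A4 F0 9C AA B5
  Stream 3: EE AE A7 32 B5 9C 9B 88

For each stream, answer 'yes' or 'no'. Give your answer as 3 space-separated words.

Answer: yes no no

Derivation:
Stream 1: decodes cleanly. VALID
Stream 2: error at byte offset 4. INVALID
Stream 3: error at byte offset 4. INVALID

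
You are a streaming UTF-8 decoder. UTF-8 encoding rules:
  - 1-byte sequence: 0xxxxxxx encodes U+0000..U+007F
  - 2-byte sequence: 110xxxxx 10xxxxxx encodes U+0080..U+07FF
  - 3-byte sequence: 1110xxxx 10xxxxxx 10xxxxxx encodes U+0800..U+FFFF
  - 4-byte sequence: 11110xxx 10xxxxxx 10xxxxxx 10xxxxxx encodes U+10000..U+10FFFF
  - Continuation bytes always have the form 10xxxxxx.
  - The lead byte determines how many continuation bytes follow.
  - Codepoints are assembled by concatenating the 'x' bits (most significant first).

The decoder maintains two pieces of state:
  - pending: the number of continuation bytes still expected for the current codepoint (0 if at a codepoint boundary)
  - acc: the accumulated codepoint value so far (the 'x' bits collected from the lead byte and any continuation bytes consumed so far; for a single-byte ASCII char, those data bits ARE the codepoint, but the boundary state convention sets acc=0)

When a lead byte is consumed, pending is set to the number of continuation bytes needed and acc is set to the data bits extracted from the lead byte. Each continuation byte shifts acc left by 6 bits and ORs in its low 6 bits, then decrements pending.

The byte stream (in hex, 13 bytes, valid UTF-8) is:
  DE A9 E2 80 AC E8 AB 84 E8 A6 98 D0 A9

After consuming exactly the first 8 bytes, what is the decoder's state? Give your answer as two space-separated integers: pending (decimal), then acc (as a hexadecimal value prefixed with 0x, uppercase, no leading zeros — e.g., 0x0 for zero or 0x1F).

Byte[0]=DE: 2-byte lead. pending=1, acc=0x1E
Byte[1]=A9: continuation. acc=(acc<<6)|0x29=0x7A9, pending=0
Byte[2]=E2: 3-byte lead. pending=2, acc=0x2
Byte[3]=80: continuation. acc=(acc<<6)|0x00=0x80, pending=1
Byte[4]=AC: continuation. acc=(acc<<6)|0x2C=0x202C, pending=0
Byte[5]=E8: 3-byte lead. pending=2, acc=0x8
Byte[6]=AB: continuation. acc=(acc<<6)|0x2B=0x22B, pending=1
Byte[7]=84: continuation. acc=(acc<<6)|0x04=0x8AC4, pending=0

Answer: 0 0x8AC4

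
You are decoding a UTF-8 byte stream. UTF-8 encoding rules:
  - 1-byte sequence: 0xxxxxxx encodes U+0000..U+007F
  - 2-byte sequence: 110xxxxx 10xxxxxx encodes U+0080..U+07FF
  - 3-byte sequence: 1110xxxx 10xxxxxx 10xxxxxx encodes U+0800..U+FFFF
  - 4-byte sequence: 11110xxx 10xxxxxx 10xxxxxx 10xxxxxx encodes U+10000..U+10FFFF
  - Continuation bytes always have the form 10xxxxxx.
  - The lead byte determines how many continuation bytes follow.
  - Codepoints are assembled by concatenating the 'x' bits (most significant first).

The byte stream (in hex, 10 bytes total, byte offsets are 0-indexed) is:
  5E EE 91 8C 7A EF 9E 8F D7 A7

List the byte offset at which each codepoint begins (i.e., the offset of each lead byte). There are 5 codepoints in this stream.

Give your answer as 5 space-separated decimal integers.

Answer: 0 1 4 5 8

Derivation:
Byte[0]=5E: 1-byte ASCII. cp=U+005E
Byte[1]=EE: 3-byte lead, need 2 cont bytes. acc=0xE
Byte[2]=91: continuation. acc=(acc<<6)|0x11=0x391
Byte[3]=8C: continuation. acc=(acc<<6)|0x0C=0xE44C
Completed: cp=U+E44C (starts at byte 1)
Byte[4]=7A: 1-byte ASCII. cp=U+007A
Byte[5]=EF: 3-byte lead, need 2 cont bytes. acc=0xF
Byte[6]=9E: continuation. acc=(acc<<6)|0x1E=0x3DE
Byte[7]=8F: continuation. acc=(acc<<6)|0x0F=0xF78F
Completed: cp=U+F78F (starts at byte 5)
Byte[8]=D7: 2-byte lead, need 1 cont bytes. acc=0x17
Byte[9]=A7: continuation. acc=(acc<<6)|0x27=0x5E7
Completed: cp=U+05E7 (starts at byte 8)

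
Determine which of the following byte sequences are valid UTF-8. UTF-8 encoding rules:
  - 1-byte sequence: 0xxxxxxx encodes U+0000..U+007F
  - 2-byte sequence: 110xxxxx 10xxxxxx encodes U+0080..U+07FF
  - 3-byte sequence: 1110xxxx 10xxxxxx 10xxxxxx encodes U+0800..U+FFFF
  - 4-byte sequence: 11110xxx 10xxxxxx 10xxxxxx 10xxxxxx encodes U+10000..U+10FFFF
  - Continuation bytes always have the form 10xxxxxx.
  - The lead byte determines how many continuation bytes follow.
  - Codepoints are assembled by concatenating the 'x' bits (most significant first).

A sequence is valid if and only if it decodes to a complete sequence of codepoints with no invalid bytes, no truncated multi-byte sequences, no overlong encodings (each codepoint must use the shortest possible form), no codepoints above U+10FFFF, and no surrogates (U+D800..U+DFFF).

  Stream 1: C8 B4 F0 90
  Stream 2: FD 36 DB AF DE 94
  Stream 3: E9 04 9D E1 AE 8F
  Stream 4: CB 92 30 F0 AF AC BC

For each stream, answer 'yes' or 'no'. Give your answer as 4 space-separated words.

Stream 1: error at byte offset 4. INVALID
Stream 2: error at byte offset 0. INVALID
Stream 3: error at byte offset 1. INVALID
Stream 4: decodes cleanly. VALID

Answer: no no no yes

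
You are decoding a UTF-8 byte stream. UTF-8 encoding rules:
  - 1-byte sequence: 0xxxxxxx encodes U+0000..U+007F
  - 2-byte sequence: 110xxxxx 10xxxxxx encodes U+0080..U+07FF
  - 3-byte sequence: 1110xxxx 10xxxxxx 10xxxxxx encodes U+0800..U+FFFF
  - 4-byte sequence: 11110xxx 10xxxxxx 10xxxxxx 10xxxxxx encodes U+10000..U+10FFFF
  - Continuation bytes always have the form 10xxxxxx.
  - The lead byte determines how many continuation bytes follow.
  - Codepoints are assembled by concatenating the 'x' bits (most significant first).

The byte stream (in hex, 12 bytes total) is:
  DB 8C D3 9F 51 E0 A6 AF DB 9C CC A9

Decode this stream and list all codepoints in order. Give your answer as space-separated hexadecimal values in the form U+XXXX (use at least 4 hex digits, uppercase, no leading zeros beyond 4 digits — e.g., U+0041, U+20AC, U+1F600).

Answer: U+06CC U+04DF U+0051 U+09AF U+06DC U+0329

Derivation:
Byte[0]=DB: 2-byte lead, need 1 cont bytes. acc=0x1B
Byte[1]=8C: continuation. acc=(acc<<6)|0x0C=0x6CC
Completed: cp=U+06CC (starts at byte 0)
Byte[2]=D3: 2-byte lead, need 1 cont bytes. acc=0x13
Byte[3]=9F: continuation. acc=(acc<<6)|0x1F=0x4DF
Completed: cp=U+04DF (starts at byte 2)
Byte[4]=51: 1-byte ASCII. cp=U+0051
Byte[5]=E0: 3-byte lead, need 2 cont bytes. acc=0x0
Byte[6]=A6: continuation. acc=(acc<<6)|0x26=0x26
Byte[7]=AF: continuation. acc=(acc<<6)|0x2F=0x9AF
Completed: cp=U+09AF (starts at byte 5)
Byte[8]=DB: 2-byte lead, need 1 cont bytes. acc=0x1B
Byte[9]=9C: continuation. acc=(acc<<6)|0x1C=0x6DC
Completed: cp=U+06DC (starts at byte 8)
Byte[10]=CC: 2-byte lead, need 1 cont bytes. acc=0xC
Byte[11]=A9: continuation. acc=(acc<<6)|0x29=0x329
Completed: cp=U+0329 (starts at byte 10)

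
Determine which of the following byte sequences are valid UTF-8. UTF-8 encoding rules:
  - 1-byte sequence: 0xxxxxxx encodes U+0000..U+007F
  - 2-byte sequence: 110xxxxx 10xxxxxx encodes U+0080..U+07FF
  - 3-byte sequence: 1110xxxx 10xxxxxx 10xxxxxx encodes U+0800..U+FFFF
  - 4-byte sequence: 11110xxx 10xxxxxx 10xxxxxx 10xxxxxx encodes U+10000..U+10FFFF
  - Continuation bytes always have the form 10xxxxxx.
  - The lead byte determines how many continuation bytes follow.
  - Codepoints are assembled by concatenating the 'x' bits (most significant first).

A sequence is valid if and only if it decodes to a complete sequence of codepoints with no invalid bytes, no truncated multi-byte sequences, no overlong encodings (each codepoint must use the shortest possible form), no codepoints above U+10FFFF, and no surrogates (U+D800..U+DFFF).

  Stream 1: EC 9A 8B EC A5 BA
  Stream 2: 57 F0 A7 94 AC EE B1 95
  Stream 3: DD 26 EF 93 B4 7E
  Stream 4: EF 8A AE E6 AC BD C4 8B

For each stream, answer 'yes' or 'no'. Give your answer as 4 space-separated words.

Answer: yes yes no yes

Derivation:
Stream 1: decodes cleanly. VALID
Stream 2: decodes cleanly. VALID
Stream 3: error at byte offset 1. INVALID
Stream 4: decodes cleanly. VALID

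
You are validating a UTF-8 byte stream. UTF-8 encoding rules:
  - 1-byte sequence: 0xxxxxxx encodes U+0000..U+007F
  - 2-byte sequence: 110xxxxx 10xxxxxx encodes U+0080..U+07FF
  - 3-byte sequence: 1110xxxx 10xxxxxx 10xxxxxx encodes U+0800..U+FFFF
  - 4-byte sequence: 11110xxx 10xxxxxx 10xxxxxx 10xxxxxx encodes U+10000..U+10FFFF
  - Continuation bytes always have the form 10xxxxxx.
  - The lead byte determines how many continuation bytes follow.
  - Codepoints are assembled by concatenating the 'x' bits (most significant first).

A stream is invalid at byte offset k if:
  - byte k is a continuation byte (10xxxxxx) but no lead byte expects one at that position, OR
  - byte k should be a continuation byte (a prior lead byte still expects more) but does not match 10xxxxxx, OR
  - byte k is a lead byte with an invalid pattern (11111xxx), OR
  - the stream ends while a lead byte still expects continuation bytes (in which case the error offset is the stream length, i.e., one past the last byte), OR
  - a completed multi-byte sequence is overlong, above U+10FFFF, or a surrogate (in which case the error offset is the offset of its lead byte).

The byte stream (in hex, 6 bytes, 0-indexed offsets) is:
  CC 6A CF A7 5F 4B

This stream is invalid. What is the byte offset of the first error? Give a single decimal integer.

Answer: 1

Derivation:
Byte[0]=CC: 2-byte lead, need 1 cont bytes. acc=0xC
Byte[1]=6A: expected 10xxxxxx continuation. INVALID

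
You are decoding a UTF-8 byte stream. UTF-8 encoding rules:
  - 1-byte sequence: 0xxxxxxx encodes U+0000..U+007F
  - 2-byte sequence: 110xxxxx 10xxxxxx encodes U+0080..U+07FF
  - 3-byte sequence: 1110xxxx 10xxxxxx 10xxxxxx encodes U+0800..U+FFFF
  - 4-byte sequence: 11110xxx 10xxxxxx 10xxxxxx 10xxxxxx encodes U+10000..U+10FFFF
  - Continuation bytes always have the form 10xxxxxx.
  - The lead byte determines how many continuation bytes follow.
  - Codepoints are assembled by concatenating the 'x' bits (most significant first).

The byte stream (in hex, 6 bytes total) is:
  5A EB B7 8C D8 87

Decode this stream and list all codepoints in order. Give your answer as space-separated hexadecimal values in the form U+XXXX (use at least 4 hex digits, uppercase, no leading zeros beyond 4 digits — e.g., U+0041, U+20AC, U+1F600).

Byte[0]=5A: 1-byte ASCII. cp=U+005A
Byte[1]=EB: 3-byte lead, need 2 cont bytes. acc=0xB
Byte[2]=B7: continuation. acc=(acc<<6)|0x37=0x2F7
Byte[3]=8C: continuation. acc=(acc<<6)|0x0C=0xBDCC
Completed: cp=U+BDCC (starts at byte 1)
Byte[4]=D8: 2-byte lead, need 1 cont bytes. acc=0x18
Byte[5]=87: continuation. acc=(acc<<6)|0x07=0x607
Completed: cp=U+0607 (starts at byte 4)

Answer: U+005A U+BDCC U+0607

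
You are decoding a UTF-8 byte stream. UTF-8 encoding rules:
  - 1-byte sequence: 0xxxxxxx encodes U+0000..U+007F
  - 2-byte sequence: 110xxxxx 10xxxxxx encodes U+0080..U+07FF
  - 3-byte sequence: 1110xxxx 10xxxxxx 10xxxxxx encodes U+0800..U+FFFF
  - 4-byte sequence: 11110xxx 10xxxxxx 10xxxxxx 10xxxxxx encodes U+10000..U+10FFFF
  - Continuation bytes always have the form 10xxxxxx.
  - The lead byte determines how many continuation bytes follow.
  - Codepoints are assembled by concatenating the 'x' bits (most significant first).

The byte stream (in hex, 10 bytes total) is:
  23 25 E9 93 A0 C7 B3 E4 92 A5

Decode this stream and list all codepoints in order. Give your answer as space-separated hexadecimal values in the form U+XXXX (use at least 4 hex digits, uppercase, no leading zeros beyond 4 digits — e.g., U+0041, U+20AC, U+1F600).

Answer: U+0023 U+0025 U+94E0 U+01F3 U+44A5

Derivation:
Byte[0]=23: 1-byte ASCII. cp=U+0023
Byte[1]=25: 1-byte ASCII. cp=U+0025
Byte[2]=E9: 3-byte lead, need 2 cont bytes. acc=0x9
Byte[3]=93: continuation. acc=(acc<<6)|0x13=0x253
Byte[4]=A0: continuation. acc=(acc<<6)|0x20=0x94E0
Completed: cp=U+94E0 (starts at byte 2)
Byte[5]=C7: 2-byte lead, need 1 cont bytes. acc=0x7
Byte[6]=B3: continuation. acc=(acc<<6)|0x33=0x1F3
Completed: cp=U+01F3 (starts at byte 5)
Byte[7]=E4: 3-byte lead, need 2 cont bytes. acc=0x4
Byte[8]=92: continuation. acc=(acc<<6)|0x12=0x112
Byte[9]=A5: continuation. acc=(acc<<6)|0x25=0x44A5
Completed: cp=U+44A5 (starts at byte 7)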